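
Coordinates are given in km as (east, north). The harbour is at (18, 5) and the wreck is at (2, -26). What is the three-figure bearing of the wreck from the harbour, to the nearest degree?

Δeast = 2 − 18 = -16.00; Δnorth = -26 − 5 = -31.00.
Bearing = atan2(Δeast, Δnorth) mod 360° = 207.30° ≈ 207°.

207°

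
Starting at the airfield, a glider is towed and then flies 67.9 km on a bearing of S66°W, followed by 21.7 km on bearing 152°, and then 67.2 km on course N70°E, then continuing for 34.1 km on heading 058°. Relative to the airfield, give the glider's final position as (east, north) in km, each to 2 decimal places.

Leg 1 (S66°W, 67.9 km): east 67.9 sin 246° = -62.03, north 67.9 cos 246° = -27.62
Leg 2 (152°, 21.7 km): east 21.7 sin 152° = 10.19, north 21.7 cos 152° = -19.16
Leg 3 (N70°E, 67.2 km): east 67.2 sin 70° = 63.15, north 67.2 cos 70° = 22.98
Leg 4 (058°, 34.1 km): east 34.1 sin 58° = 28.92, north 34.1 cos 58° = 18.07
Summing: 40.22 km east, -5.72 km north → (40.22, -5.72).

(40.22, -5.72)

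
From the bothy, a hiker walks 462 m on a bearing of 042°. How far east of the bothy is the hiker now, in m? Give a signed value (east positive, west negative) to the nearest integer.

Leg 1 (042°, 462 m): east 462 sin 42° = 309.14, north 462 cos 42° = 343.33
Net east component: 309.14 m.

309 m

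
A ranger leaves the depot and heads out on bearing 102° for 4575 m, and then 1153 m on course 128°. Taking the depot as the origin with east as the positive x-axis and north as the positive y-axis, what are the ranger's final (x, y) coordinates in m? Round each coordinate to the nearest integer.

(5384, -1661)

Leg 1 (102°, 4575 m): east 4575 sin 102° = 4475.03, north 4575 cos 102° = -951.20
Leg 2 (128°, 1153 m): east 1153 sin 128° = 908.58, north 1153 cos 128° = -709.86
Summing: 5383.60 m east, -1661.05 m north → (5384, -1661).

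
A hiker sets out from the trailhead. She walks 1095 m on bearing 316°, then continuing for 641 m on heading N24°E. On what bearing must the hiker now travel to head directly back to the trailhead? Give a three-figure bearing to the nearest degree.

160°

Leg 1 (316°, 1095 m): east 1095 sin 316° = -760.65, north 1095 cos 316° = 787.68
Leg 2 (N24°E, 641 m): east 641 sin 24° = 260.72, north 641 cos 24° = 585.58
Net displacement: -499.93 east, 1373.26 north. Direction back to start is (499.93, -1373.26): bearing = atan2(499.93, -1373.26) mod 360° = 160.00° ≈ 160°.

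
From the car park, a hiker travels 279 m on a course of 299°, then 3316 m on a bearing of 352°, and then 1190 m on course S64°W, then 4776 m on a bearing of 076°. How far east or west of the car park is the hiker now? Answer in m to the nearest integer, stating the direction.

2859 m east

Leg 1 (299°, 279 m): east 279 sin 299° = -244.02, north 279 cos 299° = 135.26
Leg 2 (352°, 3316 m): east 3316 sin 352° = -461.50, north 3316 cos 352° = 3283.73
Leg 3 (S64°W, 1190 m): east 1190 sin 244° = -1069.56, north 1190 cos 244° = -521.66
Leg 4 (076°, 4776 m): east 4776 sin 76° = 4634.13, north 4776 cos 76° = 1155.42
Net east component: 2859.05 m.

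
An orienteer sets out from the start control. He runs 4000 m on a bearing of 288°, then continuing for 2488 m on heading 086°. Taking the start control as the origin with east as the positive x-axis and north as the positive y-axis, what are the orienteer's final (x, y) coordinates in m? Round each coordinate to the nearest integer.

(-1322, 1410)

Leg 1 (288°, 4000 m): east 4000 sin 288° = -3804.23, north 4000 cos 288° = 1236.07
Leg 2 (086°, 2488 m): east 2488 sin 86° = 2481.94, north 2488 cos 86° = 173.55
Summing: -1322.29 m east, 1409.62 m north → (-1322, 1410).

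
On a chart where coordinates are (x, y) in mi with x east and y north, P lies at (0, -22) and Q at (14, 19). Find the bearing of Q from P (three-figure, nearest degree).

Δeast = 14 − 0 = 14.00; Δnorth = 19 − -22 = 41.00.
Bearing = atan2(Δeast, Δnorth) mod 360° = 18.85° ≈ 019°.

019°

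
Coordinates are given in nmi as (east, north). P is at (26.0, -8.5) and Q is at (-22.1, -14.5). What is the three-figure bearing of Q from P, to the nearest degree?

Δeast = -22.1 − 26.0 = -48.10; Δnorth = -14.5 − -8.5 = -6.00.
Bearing = atan2(Δeast, Δnorth) mod 360° = 262.89° ≈ 263°.

263°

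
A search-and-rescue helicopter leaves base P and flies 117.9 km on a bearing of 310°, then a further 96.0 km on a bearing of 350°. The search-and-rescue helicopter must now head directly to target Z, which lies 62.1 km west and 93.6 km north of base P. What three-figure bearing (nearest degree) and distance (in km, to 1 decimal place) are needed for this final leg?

Leg 1 (310°, 117.9 km): east 117.9 sin 310° = -90.32, north 117.9 cos 310° = 75.78
Leg 2 (350°, 96.0 km): east 96.0 sin 350° = -16.67, north 96.0 cos 350° = 94.54
Current position: (-106.99, 170.33). Target: (-62.1, 93.6). Remaining: Δeast = 44.89, Δnorth = -76.73.
Bearing = atan2(44.89, -76.73) mod 360° = 149.67°; distance = √((44.89)² + (-76.73)²) = 88.892 km.

150°, 88.9 km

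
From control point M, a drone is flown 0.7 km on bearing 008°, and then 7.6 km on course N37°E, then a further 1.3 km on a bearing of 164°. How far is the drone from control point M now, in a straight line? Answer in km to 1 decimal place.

7.5 km

Leg 1 (008°, 0.7 km): east 0.7 sin 8° = 0.10, north 0.7 cos 8° = 0.69
Leg 2 (N37°E, 7.6 km): east 7.6 sin 37° = 4.57, north 7.6 cos 37° = 6.07
Leg 3 (164°, 1.3 km): east 1.3 sin 164° = 0.36, north 1.3 cos 164° = -1.25
Net: 5.03 east, 5.51 north. Distance = √((5.03)² + (5.51)²) = 7.463 km.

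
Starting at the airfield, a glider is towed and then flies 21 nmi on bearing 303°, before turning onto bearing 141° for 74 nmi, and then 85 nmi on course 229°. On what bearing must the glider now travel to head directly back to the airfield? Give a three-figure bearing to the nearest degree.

019°

Leg 1 (303°, 21 nmi): east 21 sin 303° = -17.61, north 21 cos 303° = 11.44
Leg 2 (141°, 74 nmi): east 74 sin 141° = 46.57, north 74 cos 141° = -57.51
Leg 3 (229°, 85 nmi): east 85 sin 229° = -64.15, north 85 cos 229° = -55.77
Net displacement: -35.19 east, -101.84 north. Direction back to start is (35.19, 101.84): bearing = atan2(35.19, 101.84) mod 360° = 19.06° ≈ 019°.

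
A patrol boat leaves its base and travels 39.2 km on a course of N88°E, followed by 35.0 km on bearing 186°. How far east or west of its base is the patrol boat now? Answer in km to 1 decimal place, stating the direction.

35.5 km east

Leg 1 (N88°E, 39.2 km): east 39.2 sin 88° = 39.18, north 39.2 cos 88° = 1.37
Leg 2 (186°, 35.0 km): east 35.0 sin 186° = -3.66, north 35.0 cos 186° = -34.81
Net east component: 35.52 km.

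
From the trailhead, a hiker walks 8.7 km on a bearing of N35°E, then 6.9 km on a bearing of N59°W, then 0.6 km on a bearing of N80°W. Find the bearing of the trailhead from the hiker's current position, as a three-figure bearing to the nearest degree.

Leg 1 (N35°E, 8.7 km): east 8.7 sin 35° = 4.99, north 8.7 cos 35° = 7.13
Leg 2 (N59°W, 6.9 km): east 6.9 sin 301° = -5.91, north 6.9 cos 301° = 3.55
Leg 3 (N80°W, 0.6 km): east 0.6 sin 280° = -0.59, north 0.6 cos 280° = 0.10
Net displacement: -1.52 east, 10.78 north. Direction back to start is (1.52, -10.78): bearing = atan2(1.52, -10.78) mod 360° = 172.00° ≈ 172°.

172°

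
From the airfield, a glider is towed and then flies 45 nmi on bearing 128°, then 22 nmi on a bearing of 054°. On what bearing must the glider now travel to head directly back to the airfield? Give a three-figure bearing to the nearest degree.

286°

Leg 1 (128°, 45 nmi): east 45 sin 128° = 35.46, north 45 cos 128° = -27.70
Leg 2 (054°, 22 nmi): east 22 sin 54° = 17.80, north 22 cos 54° = 12.93
Net displacement: 53.26 east, -14.77 north. Direction back to start is (-53.26, 14.77): bearing = atan2(-53.26, 14.77) mod 360° = 285.50° ≈ 286°.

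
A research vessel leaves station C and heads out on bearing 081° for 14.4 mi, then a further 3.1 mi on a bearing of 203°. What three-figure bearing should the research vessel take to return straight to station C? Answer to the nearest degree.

Leg 1 (081°, 14.4 mi): east 14.4 sin 81° = 14.22, north 14.4 cos 81° = 2.25
Leg 2 (203°, 3.1 mi): east 3.1 sin 203° = -1.21, north 3.1 cos 203° = -2.85
Net displacement: 13.01 east, -0.60 north. Direction back to start is (-13.01, 0.60): bearing = atan2(-13.01, 0.60) mod 360° = 272.64° ≈ 273°.

273°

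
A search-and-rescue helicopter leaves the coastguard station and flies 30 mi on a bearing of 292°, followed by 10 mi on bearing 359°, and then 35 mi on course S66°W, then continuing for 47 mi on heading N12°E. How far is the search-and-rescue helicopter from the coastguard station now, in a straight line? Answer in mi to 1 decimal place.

73.0 mi

Leg 1 (292°, 30 mi): east 30 sin 292° = -27.82, north 30 cos 292° = 11.24
Leg 2 (359°, 10 mi): east 10 sin 359° = -0.17, north 10 cos 359° = 10.00
Leg 3 (S66°W, 35 mi): east 35 sin 246° = -31.97, north 35 cos 246° = -14.24
Leg 4 (N12°E, 47 mi): east 47 sin 12° = 9.77, north 47 cos 12° = 45.97
Net: -50.19 east, 52.97 north. Distance = √((-50.19)² + (52.97)²) = 72.976 mi.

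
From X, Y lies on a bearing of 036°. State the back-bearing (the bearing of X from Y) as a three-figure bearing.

Back-bearing = 036° + 180° = 216°.

216°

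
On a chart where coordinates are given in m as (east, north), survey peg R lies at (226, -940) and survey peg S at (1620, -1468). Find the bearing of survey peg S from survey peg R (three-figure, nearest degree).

111°

Δeast = 1620 − 226 = 1394.00; Δnorth = -1468 − -940 = -528.00.
Bearing = atan2(Δeast, Δnorth) mod 360° = 110.74° ≈ 111°.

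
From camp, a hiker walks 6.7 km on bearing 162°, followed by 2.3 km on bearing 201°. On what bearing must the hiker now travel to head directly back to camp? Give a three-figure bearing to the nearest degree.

352°

Leg 1 (162°, 6.7 km): east 6.7 sin 162° = 2.07, north 6.7 cos 162° = -6.37
Leg 2 (201°, 2.3 km): east 2.3 sin 201° = -0.82, north 2.3 cos 201° = -2.15
Net displacement: 1.25 east, -8.52 north. Direction back to start is (-1.25, 8.52): bearing = atan2(-1.25, 8.52) mod 360° = 351.68° ≈ 352°.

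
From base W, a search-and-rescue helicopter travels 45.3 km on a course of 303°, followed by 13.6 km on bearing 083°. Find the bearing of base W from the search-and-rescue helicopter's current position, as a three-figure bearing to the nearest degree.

137°

Leg 1 (303°, 45.3 km): east 45.3 sin 303° = -37.99, north 45.3 cos 303° = 24.67
Leg 2 (083°, 13.6 km): east 13.6 sin 83° = 13.50, north 13.6 cos 83° = 1.66
Net displacement: -24.49 east, 26.33 north. Direction back to start is (24.49, -26.33): bearing = atan2(24.49, -26.33) mod 360° = 137.07° ≈ 137°.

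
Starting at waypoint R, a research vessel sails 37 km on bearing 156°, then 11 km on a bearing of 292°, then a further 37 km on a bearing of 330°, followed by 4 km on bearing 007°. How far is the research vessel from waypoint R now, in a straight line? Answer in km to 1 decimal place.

Leg 1 (156°, 37 km): east 37 sin 156° = 15.05, north 37 cos 156° = -33.80
Leg 2 (292°, 11 km): east 11 sin 292° = -10.20, north 11 cos 292° = 4.12
Leg 3 (330°, 37 km): east 37 sin 330° = -18.50, north 37 cos 330° = 32.04
Leg 4 (007°, 4 km): east 4 sin 7° = 0.49, north 4 cos 7° = 3.97
Net: -13.16 east, 6.33 north. Distance = √((-13.16)² + (6.33)²) = 14.606 km.

14.6 km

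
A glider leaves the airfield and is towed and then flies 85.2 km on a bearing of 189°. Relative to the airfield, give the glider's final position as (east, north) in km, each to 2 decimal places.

Leg 1 (189°, 85.2 km): east 85.2 sin 189° = -13.33, north 85.2 cos 189° = -84.15
Summing: -13.33 km east, -84.15 km north → (-13.33, -84.15).

(-13.33, -84.15)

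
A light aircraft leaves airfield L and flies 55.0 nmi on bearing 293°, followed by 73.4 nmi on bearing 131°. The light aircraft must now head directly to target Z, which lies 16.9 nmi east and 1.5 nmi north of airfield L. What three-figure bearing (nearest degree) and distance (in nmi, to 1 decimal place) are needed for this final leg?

023°, 30.7 nmi

Leg 1 (293°, 55.0 nmi): east 55.0 sin 293° = -50.63, north 55.0 cos 293° = 21.49
Leg 2 (131°, 73.4 nmi): east 73.4 sin 131° = 55.40, north 73.4 cos 131° = -48.15
Current position: (4.77, -26.66). Target: (16.9, 1.5). Remaining: Δeast = 12.13, Δnorth = 28.16.
Bearing = atan2(12.13, 28.16) mod 360° = 23.30°; distance = √((12.13)² + (28.16)²) = 30.666 nmi.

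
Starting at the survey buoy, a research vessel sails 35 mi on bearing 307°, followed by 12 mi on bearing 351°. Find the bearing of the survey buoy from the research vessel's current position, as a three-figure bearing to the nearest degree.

Leg 1 (307°, 35 mi): east 35 sin 307° = -27.95, north 35 cos 307° = 21.06
Leg 2 (351°, 12 mi): east 12 sin 351° = -1.88, north 12 cos 351° = 11.85
Net displacement: -29.83 east, 32.92 north. Direction back to start is (29.83, -32.92): bearing = atan2(29.83, -32.92) mod 360° = 137.82° ≈ 138°.

138°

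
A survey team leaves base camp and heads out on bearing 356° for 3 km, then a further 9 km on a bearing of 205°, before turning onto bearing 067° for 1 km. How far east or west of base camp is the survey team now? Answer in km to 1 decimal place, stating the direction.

Leg 1 (356°, 3 km): east 3 sin 356° = -0.21, north 3 cos 356° = 2.99
Leg 2 (205°, 9 km): east 9 sin 205° = -3.80, north 9 cos 205° = -8.16
Leg 3 (067°, 1 km): east 1 sin 67° = 0.92, north 1 cos 67° = 0.39
Net east component: -3.09 km.

3.1 km west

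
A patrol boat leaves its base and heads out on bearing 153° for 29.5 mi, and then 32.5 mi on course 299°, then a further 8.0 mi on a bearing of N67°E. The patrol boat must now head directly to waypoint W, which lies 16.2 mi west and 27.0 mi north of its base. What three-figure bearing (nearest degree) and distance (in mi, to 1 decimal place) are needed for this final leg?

346°, 35.4 mi

Leg 1 (153°, 29.5 mi): east 29.5 sin 153° = 13.39, north 29.5 cos 153° = -26.28
Leg 2 (299°, 32.5 mi): east 32.5 sin 299° = -28.43, north 32.5 cos 299° = 15.76
Leg 3 (N67°E, 8.0 mi): east 8.0 sin 67° = 7.36, north 8.0 cos 67° = 3.13
Current position: (-7.67, -7.40). Target: (-16.2, 27.0). Remaining: Δeast = -8.53, Δnorth = 34.40.
Bearing = atan2(-8.53, 34.40) mod 360° = 346.07°; distance = √((-8.53)² + (34.40)²) = 35.445 mi.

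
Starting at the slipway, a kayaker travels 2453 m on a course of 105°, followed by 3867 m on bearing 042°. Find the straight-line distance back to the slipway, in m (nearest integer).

5439 m

Leg 1 (105°, 2453 m): east 2453 sin 105° = 2369.42, north 2453 cos 105° = -634.88
Leg 2 (042°, 3867 m): east 3867 sin 42° = 2587.53, north 3867 cos 42° = 2873.74
Net: 4956.94 east, 2238.86 north. Distance = √((4956.94)² + (2238.86)²) = 5439.097 m.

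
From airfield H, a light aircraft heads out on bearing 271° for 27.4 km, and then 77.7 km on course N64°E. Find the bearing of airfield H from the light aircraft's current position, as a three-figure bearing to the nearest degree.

231°

Leg 1 (271°, 27.4 km): east 27.4 sin 271° = -27.40, north 27.4 cos 271° = 0.48
Leg 2 (N64°E, 77.7 km): east 77.7 sin 64° = 69.84, north 77.7 cos 64° = 34.06
Net displacement: 42.44 east, 34.54 north. Direction back to start is (-42.44, -34.54): bearing = atan2(-42.44, -34.54) mod 360° = 230.86° ≈ 231°.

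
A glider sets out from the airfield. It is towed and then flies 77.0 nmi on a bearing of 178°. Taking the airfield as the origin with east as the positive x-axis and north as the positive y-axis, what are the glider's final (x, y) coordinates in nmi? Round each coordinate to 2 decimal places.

(2.69, -76.95)

Leg 1 (178°, 77.0 nmi): east 77.0 sin 178° = 2.69, north 77.0 cos 178° = -76.95
Summing: 2.69 nmi east, -76.95 nmi north → (2.69, -76.95).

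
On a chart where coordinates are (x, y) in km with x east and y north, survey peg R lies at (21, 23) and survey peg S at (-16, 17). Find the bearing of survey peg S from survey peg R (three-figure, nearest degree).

Δeast = -16 − 21 = -37.00; Δnorth = 17 − 23 = -6.00.
Bearing = atan2(Δeast, Δnorth) mod 360° = 260.79° ≈ 261°.

261°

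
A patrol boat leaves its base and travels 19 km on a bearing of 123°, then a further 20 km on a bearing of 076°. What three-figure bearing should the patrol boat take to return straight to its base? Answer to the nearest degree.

279°

Leg 1 (123°, 19 km): east 19 sin 123° = 15.93, north 19 cos 123° = -10.35
Leg 2 (076°, 20 km): east 20 sin 76° = 19.41, north 20 cos 76° = 4.84
Net displacement: 35.34 east, -5.51 north. Direction back to start is (-35.34, 5.51): bearing = atan2(-35.34, 5.51) mod 360° = 278.86° ≈ 279°.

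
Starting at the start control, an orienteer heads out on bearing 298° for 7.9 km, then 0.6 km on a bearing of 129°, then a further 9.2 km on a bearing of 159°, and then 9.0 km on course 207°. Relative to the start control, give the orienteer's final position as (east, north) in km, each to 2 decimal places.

Leg 1 (298°, 7.9 km): east 7.9 sin 298° = -6.98, north 7.9 cos 298° = 3.71
Leg 2 (129°, 0.6 km): east 0.6 sin 129° = 0.47, north 0.6 cos 129° = -0.38
Leg 3 (159°, 9.2 km): east 9.2 sin 159° = 3.30, north 9.2 cos 159° = -8.59
Leg 4 (207°, 9.0 km): east 9.0 sin 207° = -4.09, north 9.0 cos 207° = -8.02
Summing: -7.30 km east, -13.28 km north → (-7.30, -13.28).

(-7.30, -13.28)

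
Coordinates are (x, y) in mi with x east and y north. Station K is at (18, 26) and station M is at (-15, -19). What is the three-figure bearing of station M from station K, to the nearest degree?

216°

Δeast = -15 − 18 = -33.00; Δnorth = -19 − 26 = -45.00.
Bearing = atan2(Δeast, Δnorth) mod 360° = 216.25° ≈ 216°.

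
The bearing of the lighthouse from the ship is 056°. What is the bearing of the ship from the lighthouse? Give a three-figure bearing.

Back-bearing = 056° + 180° = 236°.

236°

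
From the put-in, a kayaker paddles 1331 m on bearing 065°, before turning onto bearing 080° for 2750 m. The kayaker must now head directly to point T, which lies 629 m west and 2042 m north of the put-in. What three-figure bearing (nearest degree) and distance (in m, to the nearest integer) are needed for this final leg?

Leg 1 (065°, 1331 m): east 1331 sin 65° = 1206.30, north 1331 cos 65° = 562.50
Leg 2 (080°, 2750 m): east 2750 sin 80° = 2708.22, north 2750 cos 80° = 477.53
Current position: (3914.52, 1040.04). Target: (-629, 2042). Remaining: Δeast = -4543.52, Δnorth = 1001.96.
Bearing = atan2(-4543.52, 1001.96) mod 360° = 282.44°; distance = √((-4543.52)² + (1001.96)²) = 4652.685 m.

282°, 4653 m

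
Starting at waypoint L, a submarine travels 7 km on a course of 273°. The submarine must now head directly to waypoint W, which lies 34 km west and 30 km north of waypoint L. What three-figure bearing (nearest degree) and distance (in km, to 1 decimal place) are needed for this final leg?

Leg 1 (273°, 7 km): east 7 sin 273° = -6.99, north 7 cos 273° = 0.37
Current position: (-6.99, 0.37). Target: (-34, 30). Remaining: Δeast = -27.01, Δnorth = 29.63.
Bearing = atan2(-27.01, 29.63) mod 360° = 317.65°; distance = √((-27.01)² + (29.63)²) = 40.096 km.

318°, 40.1 km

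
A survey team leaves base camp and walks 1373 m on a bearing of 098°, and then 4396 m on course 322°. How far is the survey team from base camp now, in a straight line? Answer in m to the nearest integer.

Leg 1 (098°, 1373 m): east 1373 sin 98° = 1359.64, north 1373 cos 98° = -191.08
Leg 2 (322°, 4396 m): east 4396 sin 322° = -2706.45, north 4396 cos 322° = 3464.10
Net: -1346.81 east, 3273.01 north. Distance = √((-1346.81)² + (3273.01)²) = 3539.279 m.

3539 m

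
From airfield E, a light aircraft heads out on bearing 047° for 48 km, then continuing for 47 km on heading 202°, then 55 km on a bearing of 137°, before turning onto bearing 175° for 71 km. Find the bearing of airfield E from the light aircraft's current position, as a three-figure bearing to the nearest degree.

Leg 1 (047°, 48 km): east 48 sin 47° = 35.10, north 48 cos 47° = 32.74
Leg 2 (202°, 47 km): east 47 sin 202° = -17.61, north 47 cos 202° = -43.58
Leg 3 (137°, 55 km): east 55 sin 137° = 37.51, north 55 cos 137° = -40.22
Leg 4 (175°, 71 km): east 71 sin 175° = 6.19, north 71 cos 175° = -70.73
Net displacement: 61.20 east, -121.80 north. Direction back to start is (-61.20, 121.80): bearing = atan2(-61.20, 121.80) mod 360° = 333.32° ≈ 333°.

333°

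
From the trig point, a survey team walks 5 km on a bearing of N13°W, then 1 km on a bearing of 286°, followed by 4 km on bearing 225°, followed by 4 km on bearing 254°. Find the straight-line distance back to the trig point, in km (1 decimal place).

8.8 km

Leg 1 (N13°W, 5 km): east 5 sin 347° = -1.12, north 5 cos 347° = 4.87
Leg 2 (286°, 1 km): east 1 sin 286° = -0.96, north 1 cos 286° = 0.28
Leg 3 (225°, 4 km): east 4 sin 225° = -2.83, north 4 cos 225° = -2.83
Leg 4 (254°, 4 km): east 4 sin 254° = -3.85, north 4 cos 254° = -1.10
Net: -8.76 east, 1.22 north. Distance = √((-8.76)² + (1.22)²) = 8.844 km.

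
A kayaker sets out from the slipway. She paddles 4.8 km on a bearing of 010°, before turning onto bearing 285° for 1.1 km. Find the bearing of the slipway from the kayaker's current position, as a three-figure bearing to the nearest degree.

177°

Leg 1 (010°, 4.8 km): east 4.8 sin 10° = 0.83, north 4.8 cos 10° = 4.73
Leg 2 (285°, 1.1 km): east 1.1 sin 285° = -1.06, north 1.1 cos 285° = 0.28
Net displacement: -0.23 east, 5.01 north. Direction back to start is (0.23, -5.01): bearing = atan2(0.23, -5.01) mod 360° = 177.38° ≈ 177°.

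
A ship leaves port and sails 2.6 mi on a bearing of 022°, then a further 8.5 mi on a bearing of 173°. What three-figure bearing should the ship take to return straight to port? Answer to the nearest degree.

342°

Leg 1 (022°, 2.6 mi): east 2.6 sin 22° = 0.97, north 2.6 cos 22° = 2.41
Leg 2 (173°, 8.5 mi): east 8.5 sin 173° = 1.04, north 8.5 cos 173° = -8.44
Net displacement: 2.01 east, -6.03 north. Direction back to start is (-2.01, 6.03): bearing = atan2(-2.01, 6.03) mod 360° = 341.55° ≈ 342°.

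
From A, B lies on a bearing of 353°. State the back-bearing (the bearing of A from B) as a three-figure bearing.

Back-bearing = 353° − 180° = 173°.

173°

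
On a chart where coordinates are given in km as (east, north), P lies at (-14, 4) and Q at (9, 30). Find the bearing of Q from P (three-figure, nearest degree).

Δeast = 9 − -14 = 23.00; Δnorth = 30 − 4 = 26.00.
Bearing = atan2(Δeast, Δnorth) mod 360° = 41.50° ≈ 041°.

041°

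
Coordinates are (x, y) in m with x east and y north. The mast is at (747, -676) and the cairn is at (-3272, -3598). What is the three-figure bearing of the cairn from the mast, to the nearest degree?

Δeast = -3272 − 747 = -4019.00; Δnorth = -3598 − -676 = -2922.00.
Bearing = atan2(Δeast, Δnorth) mod 360° = 233.98° ≈ 234°.

234°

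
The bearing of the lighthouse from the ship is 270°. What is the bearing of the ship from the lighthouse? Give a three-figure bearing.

Back-bearing = 270° − 180° = 090°.

090°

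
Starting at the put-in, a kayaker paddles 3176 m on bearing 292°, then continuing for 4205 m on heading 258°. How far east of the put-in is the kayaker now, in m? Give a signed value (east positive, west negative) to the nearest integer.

Leg 1 (292°, 3176 m): east 3176 sin 292° = -2944.74, north 3176 cos 292° = 1189.75
Leg 2 (258°, 4205 m): east 4205 sin 258° = -4113.11, north 4205 cos 258° = -874.27
Net east component: -7057.85 m.

-7058 m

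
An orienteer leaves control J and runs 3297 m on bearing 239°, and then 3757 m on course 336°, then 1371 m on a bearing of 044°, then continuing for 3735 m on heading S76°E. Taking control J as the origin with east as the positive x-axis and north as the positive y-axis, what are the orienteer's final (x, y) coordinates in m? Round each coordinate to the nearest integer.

Leg 1 (239°, 3297 m): east 3297 sin 239° = -2826.08, north 3297 cos 239° = -1698.08
Leg 2 (336°, 3757 m): east 3757 sin 336° = -1528.11, north 3757 cos 336° = 3432.19
Leg 3 (044°, 1371 m): east 1371 sin 44° = 952.38, north 1371 cos 44° = 986.21
Leg 4 (S76°E, 3735 m): east 3735 sin 104° = 3624.05, north 3735 cos 104° = -903.58
Summing: 222.24 m east, 1816.75 m north → (222, 1817).

(222, 1817)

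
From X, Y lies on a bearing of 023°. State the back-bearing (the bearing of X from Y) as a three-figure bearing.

203°

Back-bearing = 023° + 180° = 203°.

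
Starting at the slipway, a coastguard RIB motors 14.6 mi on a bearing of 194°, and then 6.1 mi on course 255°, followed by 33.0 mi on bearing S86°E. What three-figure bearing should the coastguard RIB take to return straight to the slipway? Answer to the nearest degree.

308°

Leg 1 (194°, 14.6 mi): east 14.6 sin 194° = -3.53, north 14.6 cos 194° = -14.17
Leg 2 (255°, 6.1 mi): east 6.1 sin 255° = -5.89, north 6.1 cos 255° = -1.58
Leg 3 (S86°E, 33.0 mi): east 33.0 sin 94° = 32.92, north 33.0 cos 94° = -2.30
Net displacement: 23.50 east, -18.05 north. Direction back to start is (-23.50, 18.05): bearing = atan2(-23.50, 18.05) mod 360° = 307.53° ≈ 308°.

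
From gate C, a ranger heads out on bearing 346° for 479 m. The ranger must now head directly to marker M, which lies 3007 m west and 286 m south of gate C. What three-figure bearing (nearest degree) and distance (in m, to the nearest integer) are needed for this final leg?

Leg 1 (346°, 479 m): east 479 sin 346° = -115.88, north 479 cos 346° = 464.77
Current position: (-115.88, 464.77). Target: (-3007, -286). Remaining: Δeast = -2891.12, Δnorth = -750.77.
Bearing = atan2(-2891.12, -750.77) mod 360° = 255.44°; distance = √((-2891.12)² + (-750.77)²) = 2987.010 m.

255°, 2987 m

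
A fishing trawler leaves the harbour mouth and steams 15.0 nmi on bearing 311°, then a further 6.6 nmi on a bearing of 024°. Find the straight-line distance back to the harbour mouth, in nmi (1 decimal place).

18.1 nmi

Leg 1 (311°, 15.0 nmi): east 15.0 sin 311° = -11.32, north 15.0 cos 311° = 9.84
Leg 2 (024°, 6.6 nmi): east 6.6 sin 24° = 2.68, north 6.6 cos 24° = 6.03
Net: -8.64 east, 15.87 north. Distance = √((-8.64)² + (15.87)²) = 18.068 nmi.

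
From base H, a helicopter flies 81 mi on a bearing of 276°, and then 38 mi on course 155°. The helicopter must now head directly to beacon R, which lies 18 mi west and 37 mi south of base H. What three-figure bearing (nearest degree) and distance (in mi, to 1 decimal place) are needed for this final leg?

103°, 47.8 mi

Leg 1 (276°, 81 mi): east 81 sin 276° = -80.56, north 81 cos 276° = 8.47
Leg 2 (155°, 38 mi): east 38 sin 155° = 16.06, north 38 cos 155° = -34.44
Current position: (-64.50, -25.97). Target: (-18, -37). Remaining: Δeast = 46.50, Δnorth = -11.03.
Bearing = atan2(46.50, -11.03) mod 360° = 103.34°; distance = √((46.50)² + (-11.03)²) = 47.786 mi.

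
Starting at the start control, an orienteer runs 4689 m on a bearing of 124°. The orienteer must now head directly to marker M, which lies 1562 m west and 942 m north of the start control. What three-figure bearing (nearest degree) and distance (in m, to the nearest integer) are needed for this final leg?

303°, 6511 m

Leg 1 (124°, 4689 m): east 4689 sin 124° = 3887.36, north 4689 cos 124° = -2622.06
Current position: (3887.36, -2622.06). Target: (-1562, 942). Remaining: Δeast = -5449.36, Δnorth = 3564.06.
Bearing = atan2(-5449.36, 3564.06) mod 360° = 303.19°; distance = √((-5449.36)² + (3564.06)²) = 6511.374 m.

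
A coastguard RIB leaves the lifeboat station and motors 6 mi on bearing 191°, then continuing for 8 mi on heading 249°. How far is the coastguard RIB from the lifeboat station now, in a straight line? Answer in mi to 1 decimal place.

12.3 mi

Leg 1 (191°, 6 mi): east 6 sin 191° = -1.14, north 6 cos 191° = -5.89
Leg 2 (249°, 8 mi): east 8 sin 249° = -7.47, north 8 cos 249° = -2.87
Net: -8.61 east, -8.76 north. Distance = √((-8.61)² + (-8.76)²) = 12.283 mi.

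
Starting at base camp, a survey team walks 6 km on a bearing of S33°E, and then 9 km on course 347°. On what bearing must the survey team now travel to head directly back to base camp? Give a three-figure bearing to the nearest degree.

Leg 1 (S33°E, 6 km): east 6 sin 147° = 3.27, north 6 cos 147° = -5.03
Leg 2 (347°, 9 km): east 9 sin 347° = -2.02, north 9 cos 347° = 8.77
Net displacement: 1.24 east, 3.74 north. Direction back to start is (-1.24, -3.74): bearing = atan2(-1.24, -3.74) mod 360° = 198.40° ≈ 198°.

198°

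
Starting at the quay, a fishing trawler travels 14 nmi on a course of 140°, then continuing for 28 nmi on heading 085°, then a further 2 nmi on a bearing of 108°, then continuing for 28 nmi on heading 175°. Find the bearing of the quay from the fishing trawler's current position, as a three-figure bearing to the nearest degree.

312°

Leg 1 (140°, 14 nmi): east 14 sin 140° = 9.00, north 14 cos 140° = -10.72
Leg 2 (085°, 28 nmi): east 28 sin 85° = 27.89, north 28 cos 85° = 2.44
Leg 3 (108°, 2 nmi): east 2 sin 108° = 1.90, north 2 cos 108° = -0.62
Leg 4 (175°, 28 nmi): east 28 sin 175° = 2.44, north 28 cos 175° = -27.89
Net displacement: 41.23 east, -36.80 north. Direction back to start is (-41.23, 36.80): bearing = atan2(-41.23, 36.80) mod 360° = 311.74° ≈ 312°.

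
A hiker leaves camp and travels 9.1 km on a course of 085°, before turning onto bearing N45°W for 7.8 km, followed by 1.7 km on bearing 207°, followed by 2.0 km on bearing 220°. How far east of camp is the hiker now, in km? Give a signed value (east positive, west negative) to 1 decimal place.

Leg 1 (085°, 9.1 km): east 9.1 sin 85° = 9.07, north 9.1 cos 85° = 0.79
Leg 2 (N45°W, 7.8 km): east 7.8 sin 315° = -5.52, north 7.8 cos 315° = 5.52
Leg 3 (207°, 1.7 km): east 1.7 sin 207° = -0.77, north 1.7 cos 207° = -1.51
Leg 4 (220°, 2.0 km): east 2.0 sin 220° = -1.29, north 2.0 cos 220° = -1.53
Net east component: 1.49 km.

1.5 km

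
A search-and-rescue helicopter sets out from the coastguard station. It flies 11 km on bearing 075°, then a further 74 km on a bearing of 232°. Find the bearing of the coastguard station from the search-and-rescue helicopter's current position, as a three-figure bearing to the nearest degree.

Leg 1 (075°, 11 km): east 11 sin 75° = 10.63, north 11 cos 75° = 2.85
Leg 2 (232°, 74 km): east 74 sin 232° = -58.31, north 74 cos 232° = -45.56
Net displacement: -47.69 east, -42.71 north. Direction back to start is (47.69, 42.71): bearing = atan2(47.69, 42.71) mod 360° = 48.15° ≈ 048°.

048°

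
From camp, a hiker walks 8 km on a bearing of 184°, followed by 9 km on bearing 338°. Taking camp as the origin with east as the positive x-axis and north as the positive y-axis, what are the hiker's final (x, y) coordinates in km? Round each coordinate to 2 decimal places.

(-3.93, 0.36)

Leg 1 (184°, 8 km): east 8 sin 184° = -0.56, north 8 cos 184° = -7.98
Leg 2 (338°, 9 km): east 9 sin 338° = -3.37, north 9 cos 338° = 8.34
Summing: -3.93 km east, 0.36 km north → (-3.93, 0.36).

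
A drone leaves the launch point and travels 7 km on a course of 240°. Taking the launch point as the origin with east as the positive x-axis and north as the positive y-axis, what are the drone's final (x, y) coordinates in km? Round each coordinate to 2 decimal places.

(-6.06, -3.50)

Leg 1 (240°, 7 km): east 7 sin 240° = -6.06, north 7 cos 240° = -3.50
Summing: -6.06 km east, -3.50 km north → (-6.06, -3.50).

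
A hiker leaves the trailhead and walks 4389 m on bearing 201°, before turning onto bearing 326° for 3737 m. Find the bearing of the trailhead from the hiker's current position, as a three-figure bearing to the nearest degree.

075°

Leg 1 (201°, 4389 m): east 4389 sin 201° = -1572.88, north 4389 cos 201° = -4097.48
Leg 2 (326°, 3737 m): east 3737 sin 326° = -2089.70, north 3737 cos 326° = 3098.11
Net displacement: -3662.58 east, -999.37 north. Direction back to start is (3662.58, 999.37): bearing = atan2(3662.58, 999.37) mod 360° = 74.74° ≈ 075°.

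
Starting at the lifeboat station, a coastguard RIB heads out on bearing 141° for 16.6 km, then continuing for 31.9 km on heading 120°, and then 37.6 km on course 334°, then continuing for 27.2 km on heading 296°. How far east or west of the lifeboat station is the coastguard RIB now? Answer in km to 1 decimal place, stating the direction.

2.9 km west

Leg 1 (141°, 16.6 km): east 16.6 sin 141° = 10.45, north 16.6 cos 141° = -12.90
Leg 2 (120°, 31.9 km): east 31.9 sin 120° = 27.63, north 31.9 cos 120° = -15.95
Leg 3 (334°, 37.6 km): east 37.6 sin 334° = -16.48, north 37.6 cos 334° = 33.79
Leg 4 (296°, 27.2 km): east 27.2 sin 296° = -24.45, north 27.2 cos 296° = 11.92
Net east component: -2.86 km.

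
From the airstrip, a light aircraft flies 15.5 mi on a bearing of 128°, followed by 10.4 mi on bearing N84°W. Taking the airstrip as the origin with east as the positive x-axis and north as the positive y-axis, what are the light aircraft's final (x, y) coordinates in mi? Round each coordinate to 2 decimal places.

(1.87, -8.46)

Leg 1 (128°, 15.5 mi): east 15.5 sin 128° = 12.21, north 15.5 cos 128° = -9.54
Leg 2 (N84°W, 10.4 mi): east 10.4 sin 276° = -10.34, north 10.4 cos 276° = 1.09
Summing: 1.87 mi east, -8.46 mi north → (1.87, -8.46).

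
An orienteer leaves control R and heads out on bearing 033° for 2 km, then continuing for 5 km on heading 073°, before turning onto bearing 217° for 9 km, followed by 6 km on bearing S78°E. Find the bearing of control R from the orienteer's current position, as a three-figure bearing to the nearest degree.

Leg 1 (033°, 2 km): east 2 sin 33° = 1.09, north 2 cos 33° = 1.68
Leg 2 (073°, 5 km): east 5 sin 73° = 4.78, north 5 cos 73° = 1.46
Leg 3 (217°, 9 km): east 9 sin 217° = -5.42, north 9 cos 217° = -7.19
Leg 4 (S78°E, 6 km): east 6 sin 102° = 5.87, north 6 cos 102° = -1.25
Net displacement: 6.32 east, -5.30 north. Direction back to start is (-6.32, 5.30): bearing = atan2(-6.32, 5.30) mod 360° = 309.95° ≈ 310°.

310°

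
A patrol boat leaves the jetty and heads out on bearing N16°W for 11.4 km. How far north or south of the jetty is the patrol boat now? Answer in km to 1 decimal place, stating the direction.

11.0 km north

Leg 1 (N16°W, 11.4 km): east 11.4 sin 344° = -3.14, north 11.4 cos 344° = 10.96
Net north component: 10.96 km.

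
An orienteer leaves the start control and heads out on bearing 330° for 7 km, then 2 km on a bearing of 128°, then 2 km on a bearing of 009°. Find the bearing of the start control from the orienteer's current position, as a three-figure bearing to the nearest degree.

Leg 1 (330°, 7 km): east 7 sin 330° = -3.50, north 7 cos 330° = 6.06
Leg 2 (128°, 2 km): east 2 sin 128° = 1.58, north 2 cos 128° = -1.23
Leg 3 (009°, 2 km): east 2 sin 9° = 0.31, north 2 cos 9° = 1.98
Net displacement: -1.61 east, 6.81 north. Direction back to start is (1.61, -6.81): bearing = atan2(1.61, -6.81) mod 360° = 166.68° ≈ 167°.

167°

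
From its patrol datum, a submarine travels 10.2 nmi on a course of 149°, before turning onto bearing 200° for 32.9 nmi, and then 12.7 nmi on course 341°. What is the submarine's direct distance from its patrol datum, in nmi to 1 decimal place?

Leg 1 (149°, 10.2 nmi): east 10.2 sin 149° = 5.25, north 10.2 cos 149° = -8.74
Leg 2 (200°, 32.9 nmi): east 32.9 sin 200° = -11.25, north 32.9 cos 200° = -30.92
Leg 3 (341°, 12.7 nmi): east 12.7 sin 341° = -4.13, north 12.7 cos 341° = 12.01
Net: -10.13 east, -27.65 north. Distance = √((-10.13)² + (-27.65)²) = 29.449 nmi.

29.4 nmi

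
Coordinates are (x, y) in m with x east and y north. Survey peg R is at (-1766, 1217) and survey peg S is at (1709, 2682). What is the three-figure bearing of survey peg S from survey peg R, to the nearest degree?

067°

Δeast = 1709 − -1766 = 3475.00; Δnorth = 2682 − 1217 = 1465.00.
Bearing = atan2(Δeast, Δnorth) mod 360° = 67.14° ≈ 067°.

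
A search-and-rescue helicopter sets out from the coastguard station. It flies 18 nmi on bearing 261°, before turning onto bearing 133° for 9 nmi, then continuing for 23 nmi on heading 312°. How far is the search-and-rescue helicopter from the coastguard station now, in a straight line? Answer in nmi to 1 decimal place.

29.0 nmi

Leg 1 (261°, 18 nmi): east 18 sin 261° = -17.78, north 18 cos 261° = -2.82
Leg 2 (133°, 9 nmi): east 9 sin 133° = 6.58, north 9 cos 133° = -6.14
Leg 3 (312°, 23 nmi): east 23 sin 312° = -17.09, north 23 cos 312° = 15.39
Net: -28.29 east, 6.44 north. Distance = √((-28.29)² + (6.44)²) = 29.011 nmi.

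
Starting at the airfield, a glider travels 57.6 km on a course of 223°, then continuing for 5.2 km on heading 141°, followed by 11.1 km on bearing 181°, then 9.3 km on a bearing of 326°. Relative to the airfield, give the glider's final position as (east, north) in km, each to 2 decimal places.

(-41.40, -49.56)

Leg 1 (223°, 57.6 km): east 57.6 sin 223° = -39.28, north 57.6 cos 223° = -42.13
Leg 2 (141°, 5.2 km): east 5.2 sin 141° = 3.27, north 5.2 cos 141° = -4.04
Leg 3 (181°, 11.1 km): east 11.1 sin 181° = -0.19, north 11.1 cos 181° = -11.10
Leg 4 (326°, 9.3 km): east 9.3 sin 326° = -5.20, north 9.3 cos 326° = 7.71
Summing: -41.40 km east, -49.56 km north → (-41.40, -49.56).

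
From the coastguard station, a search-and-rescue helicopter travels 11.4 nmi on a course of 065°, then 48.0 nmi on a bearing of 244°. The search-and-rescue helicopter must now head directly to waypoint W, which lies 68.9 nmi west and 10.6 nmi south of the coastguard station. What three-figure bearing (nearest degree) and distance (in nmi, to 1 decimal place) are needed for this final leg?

Leg 1 (065°, 11.4 nmi): east 11.4 sin 65° = 10.33, north 11.4 cos 65° = 4.82
Leg 2 (244°, 48.0 nmi): east 48.0 sin 244° = -43.14, north 48.0 cos 244° = -21.04
Current position: (-32.81, -16.22). Target: (-68.9, -10.6). Remaining: Δeast = -36.09, Δnorth = 5.62.
Bearing = atan2(-36.09, 5.62) mod 360° = 278.86°; distance = √((-36.09)² + (5.62)²) = 36.525 nmi.

279°, 36.5 nmi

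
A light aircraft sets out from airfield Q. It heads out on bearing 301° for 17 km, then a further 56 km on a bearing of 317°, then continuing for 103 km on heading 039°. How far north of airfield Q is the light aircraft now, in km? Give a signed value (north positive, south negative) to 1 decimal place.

129.8 km

Leg 1 (301°, 17 km): east 17 sin 301° = -14.57, north 17 cos 301° = 8.76
Leg 2 (317°, 56 km): east 56 sin 317° = -38.19, north 56 cos 317° = 40.96
Leg 3 (039°, 103 km): east 103 sin 39° = 64.82, north 103 cos 39° = 80.05
Net north component: 129.76 km.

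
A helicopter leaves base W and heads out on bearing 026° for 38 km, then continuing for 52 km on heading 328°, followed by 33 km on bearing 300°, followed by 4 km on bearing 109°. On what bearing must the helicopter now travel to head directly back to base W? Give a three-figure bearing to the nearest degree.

159°

Leg 1 (026°, 38 km): east 38 sin 26° = 16.66, north 38 cos 26° = 34.15
Leg 2 (328°, 52 km): east 52 sin 328° = -27.56, north 52 cos 328° = 44.10
Leg 3 (300°, 33 km): east 33 sin 300° = -28.58, north 33 cos 300° = 16.50
Leg 4 (109°, 4 km): east 4 sin 109° = 3.78, north 4 cos 109° = -1.30
Net displacement: -35.69 east, 93.45 north. Direction back to start is (35.69, -93.45): bearing = atan2(35.69, -93.45) mod 360° = 159.10° ≈ 159°.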